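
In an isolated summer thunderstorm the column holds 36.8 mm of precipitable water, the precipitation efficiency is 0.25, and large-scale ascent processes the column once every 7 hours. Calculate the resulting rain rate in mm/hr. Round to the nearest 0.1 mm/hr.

Each overturning extracts ε × PW = 0.25 × 36.8 = 9.2 mm.
Rate = ε·PW / τ = 9.2 / 7 h = 1.3 mm/hr.

R ≈ 1.3 mm/hr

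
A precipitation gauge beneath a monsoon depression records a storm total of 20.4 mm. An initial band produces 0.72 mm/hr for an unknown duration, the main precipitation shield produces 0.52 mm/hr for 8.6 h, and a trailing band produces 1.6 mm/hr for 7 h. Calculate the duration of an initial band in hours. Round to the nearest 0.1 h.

duration ≈ 6.6 h

Known phases: 0.52 × 8.6 + 1.6 × 7 = 4.472 + 11.2 = 15.672 mm.
Remaining depth = 20.4 − 15.672 = 4.728 mm.
Duration = 4.728 / 0.72 = 6.6 h.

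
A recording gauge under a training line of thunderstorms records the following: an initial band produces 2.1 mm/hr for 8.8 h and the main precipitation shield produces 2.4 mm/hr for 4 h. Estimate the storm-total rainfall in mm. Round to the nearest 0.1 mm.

Total = Σ Rᵢ Δtᵢ = 2.1 × 8.8 + 2.4 × 4
      = 18.48 + 9.6 = 28.1 mm.

total ≈ 28.1 mm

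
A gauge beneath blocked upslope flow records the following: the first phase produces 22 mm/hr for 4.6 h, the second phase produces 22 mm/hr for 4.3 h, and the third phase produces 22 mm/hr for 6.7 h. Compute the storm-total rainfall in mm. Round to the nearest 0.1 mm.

Total = Σ Rᵢ Δtᵢ = 22 × 4.6 + 22 × 4.3 + 22 × 6.7
      = 101.2 + 94.6 + 147.4 = 343.2 mm.

total ≈ 343.2 mm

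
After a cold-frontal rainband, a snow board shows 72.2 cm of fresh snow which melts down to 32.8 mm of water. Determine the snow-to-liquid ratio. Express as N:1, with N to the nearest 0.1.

ratio ≈ 22.0

Ratio = snow depth / SWE = 722 mm / 32.8 mm = 22.0, i.e. 22.0:1.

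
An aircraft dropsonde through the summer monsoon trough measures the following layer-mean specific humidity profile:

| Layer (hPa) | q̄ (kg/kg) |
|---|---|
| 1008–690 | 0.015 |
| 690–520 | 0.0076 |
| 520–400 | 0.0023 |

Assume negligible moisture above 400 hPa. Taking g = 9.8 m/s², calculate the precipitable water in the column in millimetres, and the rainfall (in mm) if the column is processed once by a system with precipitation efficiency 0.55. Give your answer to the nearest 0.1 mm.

PW ≈ 64.7 mm; rainfall ≈ 35.6 mm

Precipitable water is the column-integrated vapour mass per unit area: PW = (1/g) Σ q̄ Δp, with q in kg/kg and Δp in Pa (1 kg/m² of water = 1 mm).
Layer 1008–690 hPa: Δp = 318 hPa = 31800 Pa, q̄ = 0.015 kg/kg → 0.015 × 31800 / 9.8 = 48.67 mm
Layer 690–520 hPa: Δp = 170 hPa = 17000 Pa, q̄ = 0.0076 kg/kg → 0.0076 × 17000 / 9.8 = 13.18 mm
Layer 520–400 hPa: Δp = 120 hPa = 12000 Pa, q̄ = 0.0023 kg/kg → 0.0023 × 12000 / 9.8 = 2.82 mm
PW = 48.67 + 13.18 + 2.82 = 64.67 ≈ 64.7 mm.
Rainfall = ε × PW = 0.55 × 64.7 = 35.6 mm.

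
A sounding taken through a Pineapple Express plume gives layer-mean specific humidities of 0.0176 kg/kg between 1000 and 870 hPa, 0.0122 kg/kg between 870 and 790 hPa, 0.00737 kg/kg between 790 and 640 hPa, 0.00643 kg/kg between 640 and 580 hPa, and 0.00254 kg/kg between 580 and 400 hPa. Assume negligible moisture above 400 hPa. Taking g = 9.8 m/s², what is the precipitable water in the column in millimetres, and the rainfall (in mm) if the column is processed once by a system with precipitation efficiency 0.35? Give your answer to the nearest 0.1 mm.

PW ≈ 53.2 mm; rainfall ≈ 18.6 mm

Precipitable water is the column-integrated vapour mass per unit area: PW = (1/g) Σ q̄ Δp, with q in kg/kg and Δp in Pa (1 kg/m² of water = 1 mm).
Layer 1000–870 hPa: Δp = 130 hPa = 13000 Pa, q̄ = 0.0176 kg/kg → 0.0176 × 13000 / 9.8 = 23.35 mm
Layer 870–790 hPa: Δp = 80 hPa = 8000 Pa, q̄ = 0.0122 kg/kg → 0.0122 × 8000 / 9.8 = 9.96 mm
Layer 790–640 hPa: Δp = 150 hPa = 15000 Pa, q̄ = 0.00737 kg/kg → 0.00737 × 15000 / 9.8 = 11.28 mm
Layer 640–580 hPa: Δp = 60 hPa = 6000 Pa, q̄ = 0.00643 kg/kg → 0.00643 × 6000 / 9.8 = 3.94 mm
Layer 580–400 hPa: Δp = 180 hPa = 18000 Pa, q̄ = 0.00254 kg/kg → 0.00254 × 18000 / 9.8 = 4.67 mm
PW = 23.35 + 9.96 + 11.28 + 3.94 + 4.67 = 53.20 ≈ 53.2 mm.
Rainfall = ε × PW = 0.35 × 53.2 = 18.6 mm.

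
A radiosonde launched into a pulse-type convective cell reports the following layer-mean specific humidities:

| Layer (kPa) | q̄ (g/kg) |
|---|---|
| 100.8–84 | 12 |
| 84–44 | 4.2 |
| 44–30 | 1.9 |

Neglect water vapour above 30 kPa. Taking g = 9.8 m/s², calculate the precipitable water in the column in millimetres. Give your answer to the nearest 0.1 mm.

Precipitable water is the column-integrated vapour mass per unit area: PW = (1/g) Σ q̄ Δp, with q in kg/kg and Δp in Pa (1 kg/m² of water = 1 mm).
Layer 100.8–84 kPa: Δp = 168 hPa = 16800 Pa, q̄ = 0.012 kg/kg → 0.012 × 16800 / 9.8 = 20.57 mm
Layer 84–44 kPa: Δp = 400 hPa = 40000 Pa, q̄ = 0.0042 kg/kg → 0.0042 × 40000 / 9.8 = 17.14 mm
Layer 44–30 kPa: Δp = 140 hPa = 14000 Pa, q̄ = 0.0019 kg/kg → 0.0019 × 14000 / 9.8 = 2.71 mm
PW = 20.57 + 17.14 + 2.71 = 40.42 ≈ 40.4 mm.

PW ≈ 40.4 mm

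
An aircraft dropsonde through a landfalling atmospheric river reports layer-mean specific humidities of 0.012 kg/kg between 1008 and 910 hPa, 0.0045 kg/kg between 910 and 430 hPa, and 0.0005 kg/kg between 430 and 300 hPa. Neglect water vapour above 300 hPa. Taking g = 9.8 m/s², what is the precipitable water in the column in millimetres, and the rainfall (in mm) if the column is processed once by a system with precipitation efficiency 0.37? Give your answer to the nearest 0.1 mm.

PW ≈ 34.7 mm; rainfall ≈ 12.8 mm

Precipitable water is the column-integrated vapour mass per unit area: PW = (1/g) Σ q̄ Δp, with q in kg/kg and Δp in Pa (1 kg/m² of water = 1 mm).
Layer 1008–910 hPa: Δp = 98 hPa = 9800 Pa, q̄ = 0.012 kg/kg → 0.012 × 9800 / 9.8 = 12.00 mm
Layer 910–430 hPa: Δp = 480 hPa = 48000 Pa, q̄ = 0.0045 kg/kg → 0.0045 × 48000 / 9.8 = 22.04 mm
Layer 430–300 hPa: Δp = 130 hPa = 13000 Pa, q̄ = 0.0005 kg/kg → 0.0005 × 13000 / 9.8 = 0.66 mm
PW = 12.00 + 22.04 + 0.66 = 34.70 ≈ 34.7 mm.
Rainfall = ε × PW = 0.37 × 34.7 = 12.8 mm.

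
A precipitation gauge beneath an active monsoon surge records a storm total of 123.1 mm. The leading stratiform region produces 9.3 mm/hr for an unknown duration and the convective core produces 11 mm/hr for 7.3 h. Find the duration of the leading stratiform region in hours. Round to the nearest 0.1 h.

Known phases: 11 × 7.3 = 80.3 mm.
Remaining depth = 123.1 − 80.3 = 42.8 mm.
Duration = 42.8 / 9.3 = 4.6 h.

duration ≈ 4.6 h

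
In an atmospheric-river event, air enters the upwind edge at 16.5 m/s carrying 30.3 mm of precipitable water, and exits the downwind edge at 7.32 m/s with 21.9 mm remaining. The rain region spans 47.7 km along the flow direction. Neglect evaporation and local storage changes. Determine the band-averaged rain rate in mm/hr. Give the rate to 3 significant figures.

R ≈ 25.6 mm/hr

Column moisture flux per unit crosswind length is F = V × PW.
Inflow: F_in = 16.5 × 30.3 = 499.95 mm·m/s
Outflow: F_out = 7.32 × 21.9 = 160.308 mm·m/s
Steady-state rate R = (F_in − F_out)/L = (499.95 − 160.308) / 47700 m = 7.120e-03 mm/s.
R = 7.120e-03 × 3600 = 25.6 mm/hr.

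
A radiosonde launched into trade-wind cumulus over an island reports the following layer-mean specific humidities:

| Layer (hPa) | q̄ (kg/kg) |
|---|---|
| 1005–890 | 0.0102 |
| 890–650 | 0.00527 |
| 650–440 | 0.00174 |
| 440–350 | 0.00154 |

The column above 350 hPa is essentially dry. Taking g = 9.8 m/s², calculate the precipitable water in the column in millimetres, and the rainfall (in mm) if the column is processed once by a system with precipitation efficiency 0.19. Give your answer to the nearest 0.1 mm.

PW ≈ 30.0 mm; rainfall ≈ 5.7 mm

Precipitable water is the column-integrated vapour mass per unit area: PW = (1/g) Σ q̄ Δp, with q in kg/kg and Δp in Pa (1 kg/m² of water = 1 mm).
Layer 1005–890 hPa: Δp = 115 hPa = 11500 Pa, q̄ = 0.0102 kg/kg → 0.0102 × 11500 / 9.8 = 11.97 mm
Layer 890–650 hPa: Δp = 240 hPa = 24000 Pa, q̄ = 0.00527 kg/kg → 0.00527 × 24000 / 9.8 = 12.91 mm
Layer 650–440 hPa: Δp = 210 hPa = 21000 Pa, q̄ = 0.00174 kg/kg → 0.00174 × 21000 / 9.8 = 3.73 mm
Layer 440–350 hPa: Δp = 90 hPa = 9000 Pa, q̄ = 0.00154 kg/kg → 0.00154 × 9000 / 9.8 = 1.41 mm
PW = 11.97 + 12.91 + 3.73 + 1.41 = 30.02 ≈ 30.0 mm.
Rainfall = ε × PW = 0.19 × 30.0 = 5.7 mm.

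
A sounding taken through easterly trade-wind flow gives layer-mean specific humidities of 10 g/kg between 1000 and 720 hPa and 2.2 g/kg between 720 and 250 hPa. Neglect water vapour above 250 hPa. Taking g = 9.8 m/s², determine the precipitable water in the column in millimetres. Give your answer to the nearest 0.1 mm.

Precipitable water is the column-integrated vapour mass per unit area: PW = (1/g) Σ q̄ Δp, with q in kg/kg and Δp in Pa (1 kg/m² of water = 1 mm).
Layer 1000–720 hPa: Δp = 280 hPa = 28000 Pa, q̄ = 0.01 kg/kg → 0.01 × 28000 / 9.8 = 28.57 mm
Layer 720–250 hPa: Δp = 470 hPa = 47000 Pa, q̄ = 0.0022 kg/kg → 0.0022 × 47000 / 9.8 = 10.55 mm
PW = 28.57 + 10.55 = 39.12 ≈ 39.1 mm.

PW ≈ 39.1 mm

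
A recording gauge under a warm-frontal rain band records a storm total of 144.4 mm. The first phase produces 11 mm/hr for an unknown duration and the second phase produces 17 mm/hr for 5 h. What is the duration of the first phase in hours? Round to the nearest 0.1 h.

duration ≈ 5.4 h

Known phases: 17 × 5 = 85 mm.
Remaining depth = 144.4 − 85 = 59.4 mm.
Duration = 59.4 / 11 = 5.4 h.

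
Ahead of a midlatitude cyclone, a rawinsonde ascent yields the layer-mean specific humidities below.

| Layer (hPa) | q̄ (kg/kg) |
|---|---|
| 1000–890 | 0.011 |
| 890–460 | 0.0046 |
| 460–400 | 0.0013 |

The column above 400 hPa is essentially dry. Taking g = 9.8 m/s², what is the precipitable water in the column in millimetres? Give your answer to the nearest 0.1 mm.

Precipitable water is the column-integrated vapour mass per unit area: PW = (1/g) Σ q̄ Δp, with q in kg/kg and Δp in Pa (1 kg/m² of water = 1 mm).
Layer 1000–890 hPa: Δp = 110 hPa = 11000 Pa, q̄ = 0.011 kg/kg → 0.011 × 11000 / 9.8 = 12.35 mm
Layer 890–460 hPa: Δp = 430 hPa = 43000 Pa, q̄ = 0.0046 kg/kg → 0.0046 × 43000 / 9.8 = 20.18 mm
Layer 460–400 hPa: Δp = 60 hPa = 6000 Pa, q̄ = 0.0013 kg/kg → 0.0013 × 6000 / 9.8 = 0.80 mm
PW = 12.35 + 20.18 + 0.80 = 33.33 ≈ 33.3 mm.

PW ≈ 33.3 mm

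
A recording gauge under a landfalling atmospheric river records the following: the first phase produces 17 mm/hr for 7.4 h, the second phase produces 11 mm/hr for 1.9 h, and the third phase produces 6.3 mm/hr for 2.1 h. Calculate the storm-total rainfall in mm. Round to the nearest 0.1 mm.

Total = Σ Rᵢ Δtᵢ = 17 × 7.4 + 11 × 1.9 + 6.3 × 2.1
      = 125.8 + 20.9 + 13.23 = 159.9 mm.

total ≈ 159.9 mm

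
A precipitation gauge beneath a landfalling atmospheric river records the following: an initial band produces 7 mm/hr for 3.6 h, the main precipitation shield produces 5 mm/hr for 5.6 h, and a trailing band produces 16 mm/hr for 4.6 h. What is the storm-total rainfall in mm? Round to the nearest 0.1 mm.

Total = Σ Rᵢ Δtᵢ = 7 × 3.6 + 5 × 5.6 + 16 × 4.6
      = 25.2 + 28 + 73.6 = 126.8 mm.

total ≈ 126.8 mm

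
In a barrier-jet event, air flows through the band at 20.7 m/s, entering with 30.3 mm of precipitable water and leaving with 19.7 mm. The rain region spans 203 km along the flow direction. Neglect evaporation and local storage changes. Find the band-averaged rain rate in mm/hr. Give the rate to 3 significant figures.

Column moisture flux per unit crosswind length is F = V × PW.
Inflow: F_in = 20.7 × 30.3 = 627.21 mm·m/s
Outflow: F_out = 20.7 × 19.7 = 407.79 mm·m/s
Steady-state rate R = (F_in − F_out)/L = (627.21 − 407.79) / 203000 m = 1.081e-03 mm/s.
R = 1.081e-03 × 3600 = 3.89 mm/hr.

R ≈ 3.89 mm/hr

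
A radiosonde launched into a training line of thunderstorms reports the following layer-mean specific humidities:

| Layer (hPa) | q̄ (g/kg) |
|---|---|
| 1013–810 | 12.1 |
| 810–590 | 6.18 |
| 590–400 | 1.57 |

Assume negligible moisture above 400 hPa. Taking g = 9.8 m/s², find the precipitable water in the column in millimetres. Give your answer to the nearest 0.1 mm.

Precipitable water is the column-integrated vapour mass per unit area: PW = (1/g) Σ q̄ Δp, with q in kg/kg and Δp in Pa (1 kg/m² of water = 1 mm).
Layer 1013–810 hPa: Δp = 203 hPa = 20300 Pa, q̄ = 0.0121 kg/kg → 0.0121 × 20300 / 9.8 = 25.06 mm
Layer 810–590 hPa: Δp = 220 hPa = 22000 Pa, q̄ = 0.00618 kg/kg → 0.00618 × 22000 / 9.8 = 13.87 mm
Layer 590–400 hPa: Δp = 190 hPa = 19000 Pa, q̄ = 0.00157 kg/kg → 0.00157 × 19000 / 9.8 = 3.04 mm
PW = 25.06 + 13.87 + 3.04 = 41.97 ≈ 42.0 mm.

PW ≈ 42.0 mm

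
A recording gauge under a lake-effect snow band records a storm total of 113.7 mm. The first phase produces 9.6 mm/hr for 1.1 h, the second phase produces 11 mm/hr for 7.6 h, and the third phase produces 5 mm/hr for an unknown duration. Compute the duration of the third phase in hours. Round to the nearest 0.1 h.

Known phases: 9.6 × 1.1 + 11 × 7.6 = 10.56 + 83.6 = 94.16 mm.
Remaining depth = 113.7 − 94.16 = 19.54 mm.
Duration = 19.54 / 5 = 3.9 h.

duration ≈ 3.9 h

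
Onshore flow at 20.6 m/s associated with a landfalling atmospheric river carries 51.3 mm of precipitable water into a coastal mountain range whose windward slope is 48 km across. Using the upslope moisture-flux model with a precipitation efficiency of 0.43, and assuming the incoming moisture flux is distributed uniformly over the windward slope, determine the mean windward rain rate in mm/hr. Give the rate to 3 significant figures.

R ≈ 34.1 mm/hr

Incoming column moisture flux per unit ridge length: F = V × PW = 20.6 × 51.3 = 1056.78 mm·m/s.
Spread over the 48 km slope with efficiency ε = 0.43: R = ε·F/W = 0.43 × 1056.78 / 48000 m = 9.467e-03 mm/s.
R = 9.467e-03 × 3600 = 34.1 mm/hr.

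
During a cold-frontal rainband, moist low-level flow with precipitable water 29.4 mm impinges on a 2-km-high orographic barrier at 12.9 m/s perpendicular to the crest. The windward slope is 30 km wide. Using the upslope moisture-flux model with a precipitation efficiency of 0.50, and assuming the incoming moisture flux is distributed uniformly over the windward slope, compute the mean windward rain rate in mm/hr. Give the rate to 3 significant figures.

R ≈ 22.8 mm/hr

Incoming column moisture flux per unit ridge length: F = V × PW = 12.9 × 29.4 = 379.26 mm·m/s.
Spread over the 30 km slope with efficiency ε = 0.50: R = ε·F/W = 0.50 × 379.26 / 30000 m = 6.321e-03 mm/s.
R = 6.321e-03 × 3600 = 22.8 mm/hr.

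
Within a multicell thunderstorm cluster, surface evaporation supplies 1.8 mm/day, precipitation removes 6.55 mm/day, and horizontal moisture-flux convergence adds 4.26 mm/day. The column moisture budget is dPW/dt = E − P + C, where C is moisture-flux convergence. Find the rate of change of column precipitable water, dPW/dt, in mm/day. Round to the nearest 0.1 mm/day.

dPW/dt = E − P + C = 1.8 − 6.55 + (4.26) = -0.5 mm/day.

dPW/dt ≈ -0.5 mm/day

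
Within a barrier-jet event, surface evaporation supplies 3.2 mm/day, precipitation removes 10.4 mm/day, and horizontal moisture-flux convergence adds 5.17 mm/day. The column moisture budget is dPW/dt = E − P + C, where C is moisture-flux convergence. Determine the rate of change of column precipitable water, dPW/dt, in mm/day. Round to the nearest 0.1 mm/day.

dPW/dt = E − P + C = 3.2 − 10.4 + (5.17) = -2.0 mm/day.

dPW/dt ≈ -2.0 mm/day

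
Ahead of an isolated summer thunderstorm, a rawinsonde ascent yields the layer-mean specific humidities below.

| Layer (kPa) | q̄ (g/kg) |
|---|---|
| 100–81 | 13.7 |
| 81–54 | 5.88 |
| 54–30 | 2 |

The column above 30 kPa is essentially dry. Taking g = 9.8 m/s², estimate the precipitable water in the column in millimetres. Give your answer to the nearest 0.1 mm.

PW ≈ 47.7 mm

Precipitable water is the column-integrated vapour mass per unit area: PW = (1/g) Σ q̄ Δp, with q in kg/kg and Δp in Pa (1 kg/m² of water = 1 mm).
Layer 100–81 kPa: Δp = 190 hPa = 19000 Pa, q̄ = 0.0137 kg/kg → 0.0137 × 19000 / 9.8 = 26.56 mm
Layer 81–54 kPa: Δp = 270 hPa = 27000 Pa, q̄ = 0.00588 kg/kg → 0.00588 × 27000 / 9.8 = 16.20 mm
Layer 54–30 kPa: Δp = 240 hPa = 24000 Pa, q̄ = 0.002 kg/kg → 0.002 × 24000 / 9.8 = 4.90 mm
PW = 26.56 + 16.20 + 4.90 = 47.66 ≈ 47.7 mm.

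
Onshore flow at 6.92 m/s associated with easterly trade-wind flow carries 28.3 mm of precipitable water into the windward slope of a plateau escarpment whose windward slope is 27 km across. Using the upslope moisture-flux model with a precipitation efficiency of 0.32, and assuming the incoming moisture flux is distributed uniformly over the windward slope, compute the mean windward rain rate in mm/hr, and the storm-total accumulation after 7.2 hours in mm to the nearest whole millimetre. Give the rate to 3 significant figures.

Incoming column moisture flux per unit ridge length: F = V × PW = 6.92 × 28.3 = 195.836 mm·m/s.
Spread over the 27 km slope with efficiency ε = 0.32: R = ε·F/W = 0.32 × 195.836 / 27000 m = 2.321e-03 mm/s.
R = 2.321e-03 × 3600 = 8.36 mm/hr.
Over 7.2 h: total = 8.36 × 7.2 = 60.192 ≈ 60 mm.

R ≈ 8.36 mm/hr; total ≈ 60 mm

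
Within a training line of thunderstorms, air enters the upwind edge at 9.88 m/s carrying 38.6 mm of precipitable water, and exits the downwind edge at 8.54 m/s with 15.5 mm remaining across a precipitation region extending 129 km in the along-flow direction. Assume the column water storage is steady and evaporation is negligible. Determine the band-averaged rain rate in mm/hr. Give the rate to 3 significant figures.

R ≈ 6.95 mm/hr

Column moisture flux per unit crosswind length is F = V × PW.
Inflow: F_in = 9.88 × 38.6 = 381.368 mm·m/s
Outflow: F_out = 8.54 × 15.5 = 132.37 mm·m/s
Steady-state rate R = (F_in − F_out)/L = (381.368 − 132.37) / 129000 m = 1.930e-03 mm/s.
R = 1.930e-03 × 3600 = 6.95 mm/hr.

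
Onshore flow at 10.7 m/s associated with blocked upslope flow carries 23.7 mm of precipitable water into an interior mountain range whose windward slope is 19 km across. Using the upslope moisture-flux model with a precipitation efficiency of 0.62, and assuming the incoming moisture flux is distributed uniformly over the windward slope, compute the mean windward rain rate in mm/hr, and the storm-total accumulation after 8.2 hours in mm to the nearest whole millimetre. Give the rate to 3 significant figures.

R ≈ 29.8 mm/hr; total ≈ 244 mm

Incoming column moisture flux per unit ridge length: F = V × PW = 10.7 × 23.7 = 253.59 mm·m/s.
Spread over the 19 km slope with efficiency ε = 0.62: R = ε·F/W = 0.62 × 253.59 / 19000 m = 8.275e-03 mm/s.
R = 8.275e-03 × 3600 = 29.8 mm/hr.
Over 8.2 h: total = 29.8 × 8.2 = 244.36 ≈ 244 mm.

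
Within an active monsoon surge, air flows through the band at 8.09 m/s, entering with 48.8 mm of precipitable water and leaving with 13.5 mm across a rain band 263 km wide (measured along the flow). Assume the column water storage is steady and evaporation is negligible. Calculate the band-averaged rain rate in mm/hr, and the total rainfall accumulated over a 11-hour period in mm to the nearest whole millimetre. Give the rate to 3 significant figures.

R ≈ 3.91 mm/hr; total ≈ 43 mm

Column moisture flux per unit crosswind length is F = V × PW.
Inflow: F_in = 8.09 × 48.8 = 394.792 mm·m/s
Outflow: F_out = 8.09 × 13.5 = 109.215 mm·m/s
Steady-state rate R = (F_in − F_out)/L = (394.792 − 109.215) / 263000 m = 1.086e-03 mm/s.
R = 1.086e-03 × 3600 = 3.91 mm/hr.
Over 11 h: total = 3.91 × 11 = 43.01 ≈ 43 mm.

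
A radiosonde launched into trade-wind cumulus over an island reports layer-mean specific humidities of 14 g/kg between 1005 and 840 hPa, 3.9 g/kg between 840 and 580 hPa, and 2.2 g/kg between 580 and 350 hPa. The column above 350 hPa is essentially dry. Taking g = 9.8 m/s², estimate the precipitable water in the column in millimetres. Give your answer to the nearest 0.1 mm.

Precipitable water is the column-integrated vapour mass per unit area: PW = (1/g) Σ q̄ Δp, with q in kg/kg and Δp in Pa (1 kg/m² of water = 1 mm).
Layer 1005–840 hPa: Δp = 165 hPa = 16500 Pa, q̄ = 0.014 kg/kg → 0.014 × 16500 / 9.8 = 23.57 mm
Layer 840–580 hPa: Δp = 260 hPa = 26000 Pa, q̄ = 0.0039 kg/kg → 0.0039 × 26000 / 9.8 = 10.35 mm
Layer 580–350 hPa: Δp = 230 hPa = 23000 Pa, q̄ = 0.0022 kg/kg → 0.0022 × 23000 / 9.8 = 5.16 mm
PW = 23.57 + 10.35 + 5.16 = 39.08 ≈ 39.1 mm.

PW ≈ 39.1 mm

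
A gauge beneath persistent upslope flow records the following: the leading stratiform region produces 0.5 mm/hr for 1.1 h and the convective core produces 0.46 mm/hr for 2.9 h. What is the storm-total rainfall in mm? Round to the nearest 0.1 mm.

total ≈ 1.9 mm

Total = Σ Rᵢ Δtᵢ = 0.5 × 1.1 + 0.46 × 2.9
      = 0.55 + 1.334 = 1.9 mm.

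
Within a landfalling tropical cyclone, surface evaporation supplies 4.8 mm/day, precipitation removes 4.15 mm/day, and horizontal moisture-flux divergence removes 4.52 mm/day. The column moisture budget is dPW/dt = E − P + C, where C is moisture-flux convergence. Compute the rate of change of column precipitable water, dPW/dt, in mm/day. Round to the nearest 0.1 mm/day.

dPW/dt = E − P + C = 4.8 − 4.15 + (-4.52) = -3.9 mm/day.

dPW/dt ≈ -3.9 mm/day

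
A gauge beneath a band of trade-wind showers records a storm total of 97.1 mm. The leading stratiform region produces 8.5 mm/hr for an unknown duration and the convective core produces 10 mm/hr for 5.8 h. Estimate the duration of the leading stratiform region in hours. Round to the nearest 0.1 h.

Known phases: 10 × 5.8 = 58 mm.
Remaining depth = 97.1 − 58 = 39.1 mm.
Duration = 39.1 / 8.5 = 4.6 h.

duration ≈ 4.6 h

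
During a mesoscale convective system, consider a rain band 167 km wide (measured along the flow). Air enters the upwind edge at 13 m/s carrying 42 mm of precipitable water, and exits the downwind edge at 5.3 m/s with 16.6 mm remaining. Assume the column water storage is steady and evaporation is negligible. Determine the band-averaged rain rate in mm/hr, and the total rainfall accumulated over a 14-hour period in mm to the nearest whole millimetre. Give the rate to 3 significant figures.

Column moisture flux per unit crosswind length is F = V × PW.
Inflow: F_in = 13 × 42 = 546 mm·m/s
Outflow: F_out = 5.3 × 16.6 = 87.98 mm·m/s
Steady-state rate R = (F_in − F_out)/L = (546 − 87.98) / 167000 m = 2.743e-03 mm/s.
R = 2.743e-03 × 3600 = 9.87 mm/hr.
Over 14 h: total = 9.87 × 14 = 138.18 ≈ 138 mm.

R ≈ 9.87 mm/hr; total ≈ 138 mm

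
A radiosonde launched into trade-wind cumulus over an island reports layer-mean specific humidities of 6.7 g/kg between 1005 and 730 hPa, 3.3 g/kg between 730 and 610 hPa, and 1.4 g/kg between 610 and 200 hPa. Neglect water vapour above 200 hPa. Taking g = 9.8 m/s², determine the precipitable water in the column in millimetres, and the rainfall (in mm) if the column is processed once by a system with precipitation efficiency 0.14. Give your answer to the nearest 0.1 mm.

PW ≈ 28.7 mm; rainfall ≈ 4.0 mm

Precipitable water is the column-integrated vapour mass per unit area: PW = (1/g) Σ q̄ Δp, with q in kg/kg and Δp in Pa (1 kg/m² of water = 1 mm).
Layer 1005–730 hPa: Δp = 275 hPa = 27500 Pa, q̄ = 0.0067 kg/kg → 0.0067 × 27500 / 9.8 = 18.80 mm
Layer 730–610 hPa: Δp = 120 hPa = 12000 Pa, q̄ = 0.0033 kg/kg → 0.0033 × 12000 / 9.8 = 4.04 mm
Layer 610–200 hPa: Δp = 410 hPa = 41000 Pa, q̄ = 0.0014 kg/kg → 0.0014 × 41000 / 9.8 = 5.86 mm
PW = 18.80 + 4.04 + 5.86 = 28.70 ≈ 28.7 mm.
Rainfall = ε × PW = 0.14 × 28.7 = 4.0 mm.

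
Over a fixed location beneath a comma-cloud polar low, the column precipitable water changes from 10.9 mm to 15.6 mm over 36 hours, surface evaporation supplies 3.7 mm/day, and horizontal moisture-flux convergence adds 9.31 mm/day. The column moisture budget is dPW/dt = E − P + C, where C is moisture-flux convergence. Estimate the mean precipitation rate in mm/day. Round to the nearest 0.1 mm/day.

dPW/dt = (15.6 − 10.9) mm / (36/24 day) = +3.133 mm/day.
P = E + C − dPW/dt = 3.7 + (9.31) − (+3.133) = 9.9 mm/day.

P ≈ 9.9 mm/day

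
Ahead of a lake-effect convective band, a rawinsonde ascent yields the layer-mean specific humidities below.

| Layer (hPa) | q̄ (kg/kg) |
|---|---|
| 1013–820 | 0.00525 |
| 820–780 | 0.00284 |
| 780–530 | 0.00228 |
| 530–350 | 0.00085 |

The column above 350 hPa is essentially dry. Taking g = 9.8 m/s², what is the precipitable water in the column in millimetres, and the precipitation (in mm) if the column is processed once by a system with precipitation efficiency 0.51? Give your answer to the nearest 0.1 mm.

Precipitable water is the column-integrated vapour mass per unit area: PW = (1/g) Σ q̄ Δp, with q in kg/kg and Δp in Pa (1 kg/m² of water = 1 mm).
Layer 1013–820 hPa: Δp = 193 hPa = 19300 Pa, q̄ = 0.00525 kg/kg → 0.00525 × 19300 / 9.8 = 10.34 mm
Layer 820–780 hPa: Δp = 40 hPa = 4000 Pa, q̄ = 0.00284 kg/kg → 0.00284 × 4000 / 9.8 = 1.16 mm
Layer 780–530 hPa: Δp = 250 hPa = 25000 Pa, q̄ = 0.00228 kg/kg → 0.00228 × 25000 / 9.8 = 5.82 mm
Layer 530–350 hPa: Δp = 180 hPa = 18000 Pa, q̄ = 0.00085 kg/kg → 0.00085 × 18000 / 9.8 = 1.56 mm
PW = 10.34 + 1.16 + 5.82 + 1.56 = 18.88 ≈ 18.9 mm.
Precipitation = ε × PW = 0.51 × 18.9 = 9.6 mm.

PW ≈ 18.9 mm; precipitation ≈ 9.6 mm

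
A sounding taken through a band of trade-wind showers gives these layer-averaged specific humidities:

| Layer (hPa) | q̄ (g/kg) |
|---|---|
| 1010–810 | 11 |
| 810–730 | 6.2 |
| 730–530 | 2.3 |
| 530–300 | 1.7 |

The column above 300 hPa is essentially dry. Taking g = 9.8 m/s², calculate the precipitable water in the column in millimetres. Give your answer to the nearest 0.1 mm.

PW ≈ 36.2 mm

Precipitable water is the column-integrated vapour mass per unit area: PW = (1/g) Σ q̄ Δp, with q in kg/kg and Δp in Pa (1 kg/m² of water = 1 mm).
Layer 1010–810 hPa: Δp = 200 hPa = 20000 Pa, q̄ = 0.011 kg/kg → 0.011 × 20000 / 9.8 = 22.45 mm
Layer 810–730 hPa: Δp = 80 hPa = 8000 Pa, q̄ = 0.0062 kg/kg → 0.0062 × 8000 / 9.8 = 5.06 mm
Layer 730–530 hPa: Δp = 200 hPa = 20000 Pa, q̄ = 0.0023 kg/kg → 0.0023 × 20000 / 9.8 = 4.69 mm
Layer 530–300 hPa: Δp = 230 hPa = 23000 Pa, q̄ = 0.0017 kg/kg → 0.0017 × 23000 / 9.8 = 3.99 mm
PW = 22.45 + 5.06 + 4.69 + 3.99 = 36.19 ≈ 36.2 mm.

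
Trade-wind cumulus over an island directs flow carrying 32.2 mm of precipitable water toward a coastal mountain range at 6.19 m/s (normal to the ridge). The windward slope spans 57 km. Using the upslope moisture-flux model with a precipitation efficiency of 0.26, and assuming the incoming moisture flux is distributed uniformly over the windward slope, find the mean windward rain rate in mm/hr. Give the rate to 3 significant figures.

R ≈ 3.27 mm/hr

Incoming column moisture flux per unit ridge length: F = V × PW = 6.19 × 32.2 = 199.318 mm·m/s.
Spread over the 57 km slope with efficiency ε = 0.26: R = ε·F/W = 0.26 × 199.318 / 57000 m = 9.092e-04 mm/s.
R = 9.092e-04 × 3600 = 3.27 mm/hr.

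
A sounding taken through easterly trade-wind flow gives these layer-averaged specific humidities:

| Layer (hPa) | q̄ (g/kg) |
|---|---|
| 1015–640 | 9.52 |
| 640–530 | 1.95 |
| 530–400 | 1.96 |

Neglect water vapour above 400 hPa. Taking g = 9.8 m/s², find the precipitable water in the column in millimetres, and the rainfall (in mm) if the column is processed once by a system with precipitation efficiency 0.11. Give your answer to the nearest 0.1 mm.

PW ≈ 41.2 mm; rainfall ≈ 4.5 mm

Precipitable water is the column-integrated vapour mass per unit area: PW = (1/g) Σ q̄ Δp, with q in kg/kg and Δp in Pa (1 kg/m² of water = 1 mm).
Layer 1015–640 hPa: Δp = 375 hPa = 37500 Pa, q̄ = 0.00952 kg/kg → 0.00952 × 37500 / 9.8 = 36.43 mm
Layer 640–530 hPa: Δp = 110 hPa = 11000 Pa, q̄ = 0.00195 kg/kg → 0.00195 × 11000 / 9.8 = 2.19 mm
Layer 530–400 hPa: Δp = 130 hPa = 13000 Pa, q̄ = 0.00196 kg/kg → 0.00196 × 13000 / 9.8 = 2.60 mm
PW = 36.43 + 2.19 + 2.60 = 41.22 ≈ 41.2 mm.
Rainfall = ε × PW = 0.11 × 41.2 = 4.5 mm.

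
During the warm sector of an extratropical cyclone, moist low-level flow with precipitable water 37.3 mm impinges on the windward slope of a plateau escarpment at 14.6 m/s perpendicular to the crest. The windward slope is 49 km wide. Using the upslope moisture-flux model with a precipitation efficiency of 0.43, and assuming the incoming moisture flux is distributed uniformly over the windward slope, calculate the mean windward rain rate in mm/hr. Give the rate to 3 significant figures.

Incoming column moisture flux per unit ridge length: F = V × PW = 14.6 × 37.3 = 544.58 mm·m/s.
Spread over the 49 km slope with efficiency ε = 0.43: R = ε·F/W = 0.43 × 544.58 / 49000 m = 4.779e-03 mm/s.
R = 4.779e-03 × 3600 = 17.2 mm/hr.

R ≈ 17.2 mm/hr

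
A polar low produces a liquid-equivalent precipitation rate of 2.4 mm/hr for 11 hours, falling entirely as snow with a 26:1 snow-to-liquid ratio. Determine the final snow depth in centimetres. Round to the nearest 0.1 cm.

Liquid-equivalent depth = 2.4 × 11 = 26.4 mm.
Snow depth = 26.4 mm × 26 = 686.4 mm = 68.6 cm.

snow depth ≈ 68.6 cm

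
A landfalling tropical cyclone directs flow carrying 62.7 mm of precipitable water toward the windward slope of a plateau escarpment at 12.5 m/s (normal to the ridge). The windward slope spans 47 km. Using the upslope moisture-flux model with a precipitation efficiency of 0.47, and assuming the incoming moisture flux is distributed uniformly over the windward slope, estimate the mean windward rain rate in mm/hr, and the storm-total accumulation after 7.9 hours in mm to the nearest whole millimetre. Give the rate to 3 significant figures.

R ≈ 28.2 mm/hr; total ≈ 223 mm

Incoming column moisture flux per unit ridge length: F = V × PW = 12.5 × 62.7 = 783.75 mm·m/s.
Spread over the 47 km slope with efficiency ε = 0.47: R = ε·F/W = 0.47 × 783.75 / 47000 m = 7.838e-03 mm/s.
R = 7.838e-03 × 3600 = 28.2 mm/hr.
Over 7.9 h: total = 28.2 × 7.9 = 222.78 ≈ 223 mm.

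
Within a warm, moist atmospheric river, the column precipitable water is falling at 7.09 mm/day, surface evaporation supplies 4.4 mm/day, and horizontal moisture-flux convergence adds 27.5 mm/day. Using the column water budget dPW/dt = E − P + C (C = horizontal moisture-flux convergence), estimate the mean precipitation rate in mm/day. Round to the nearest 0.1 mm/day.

dPW/dt = -7.09 mm/day.
P = E + C − dPW/dt = 4.4 + (27.5) − (-7.09) = 39.0 mm/day.

P ≈ 39.0 mm/day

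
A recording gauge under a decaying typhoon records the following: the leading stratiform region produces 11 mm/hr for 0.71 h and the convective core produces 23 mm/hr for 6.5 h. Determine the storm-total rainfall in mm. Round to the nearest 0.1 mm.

Total = Σ Rᵢ Δtᵢ = 11 × 0.71 + 23 × 6.5
      = 7.81 + 149.5 = 157.3 mm.

total ≈ 157.3 mm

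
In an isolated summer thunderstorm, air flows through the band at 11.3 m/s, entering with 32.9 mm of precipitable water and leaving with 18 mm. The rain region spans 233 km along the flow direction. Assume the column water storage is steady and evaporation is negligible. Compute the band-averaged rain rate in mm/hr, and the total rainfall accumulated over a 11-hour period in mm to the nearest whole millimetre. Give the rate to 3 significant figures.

Column moisture flux per unit crosswind length is F = V × PW.
Inflow: F_in = 11.3 × 32.9 = 371.77 mm·m/s
Outflow: F_out = 11.3 × 18 = 203.4 mm·m/s
Steady-state rate R = (F_in − F_out)/L = (371.77 − 203.4) / 233000 m = 7.226e-04 mm/s.
R = 7.226e-04 × 3600 = 2.60 mm/hr.
Over 11 h: total = 2.60 × 11 = 28.6 ≈ 29 mm.

R ≈ 2.60 mm/hr; total ≈ 29 mm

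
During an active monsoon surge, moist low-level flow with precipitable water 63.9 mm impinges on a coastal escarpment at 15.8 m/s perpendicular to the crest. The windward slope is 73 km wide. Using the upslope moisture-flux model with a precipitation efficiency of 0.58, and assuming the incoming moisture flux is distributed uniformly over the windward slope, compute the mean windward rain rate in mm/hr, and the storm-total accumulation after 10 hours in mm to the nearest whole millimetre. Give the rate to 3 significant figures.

R ≈ 28.9 mm/hr; total ≈ 289 mm

Incoming column moisture flux per unit ridge length: F = V × PW = 15.8 × 63.9 = 1009.62 mm·m/s.
Spread over the 73 km slope with efficiency ε = 0.58: R = ε·F/W = 0.58 × 1009.62 / 73000 m = 8.022e-03 mm/s.
R = 8.022e-03 × 3600 = 28.9 mm/hr.
Over 10 h: total = 28.9 × 10 = 289 mm.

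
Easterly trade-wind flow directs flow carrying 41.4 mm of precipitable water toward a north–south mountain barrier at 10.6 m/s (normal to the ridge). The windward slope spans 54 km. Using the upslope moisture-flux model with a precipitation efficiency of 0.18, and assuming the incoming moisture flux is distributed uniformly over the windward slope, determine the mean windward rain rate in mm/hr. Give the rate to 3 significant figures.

Incoming column moisture flux per unit ridge length: F = V × PW = 10.6 × 41.4 = 438.84 mm·m/s.
Spread over the 54 km slope with efficiency ε = 0.18: R = ε·F/W = 0.18 × 438.84 / 54000 m = 1.463e-03 mm/s.
R = 1.463e-03 × 3600 = 5.27 mm/hr.

R ≈ 5.27 mm/hr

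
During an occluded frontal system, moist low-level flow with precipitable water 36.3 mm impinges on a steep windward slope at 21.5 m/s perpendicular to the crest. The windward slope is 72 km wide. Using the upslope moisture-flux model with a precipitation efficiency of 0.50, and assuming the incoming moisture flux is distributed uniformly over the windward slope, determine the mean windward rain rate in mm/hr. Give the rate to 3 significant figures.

R ≈ 19.5 mm/hr

Incoming column moisture flux per unit ridge length: F = V × PW = 21.5 × 36.3 = 780.45 mm·m/s.
Spread over the 72 km slope with efficiency ε = 0.50: R = ε·F/W = 0.50 × 780.45 / 72000 m = 5.420e-03 mm/s.
R = 5.420e-03 × 3600 = 19.5 mm/hr.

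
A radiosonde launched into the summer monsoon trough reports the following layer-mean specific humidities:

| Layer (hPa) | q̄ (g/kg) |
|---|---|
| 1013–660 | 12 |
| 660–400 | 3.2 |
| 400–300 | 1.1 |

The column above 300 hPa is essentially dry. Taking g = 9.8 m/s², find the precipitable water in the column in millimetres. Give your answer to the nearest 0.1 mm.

PW ≈ 52.8 mm

Precipitable water is the column-integrated vapour mass per unit area: PW = (1/g) Σ q̄ Δp, with q in kg/kg and Δp in Pa (1 kg/m² of water = 1 mm).
Layer 1013–660 hPa: Δp = 353 hPa = 35300 Pa, q̄ = 0.012 kg/kg → 0.012 × 35300 / 9.8 = 43.22 mm
Layer 660–400 hPa: Δp = 260 hPa = 26000 Pa, q̄ = 0.0032 kg/kg → 0.0032 × 26000 / 9.8 = 8.49 mm
Layer 400–300 hPa: Δp = 100 hPa = 10000 Pa, q̄ = 0.0011 kg/kg → 0.0011 × 10000 / 9.8 = 1.12 mm
PW = 43.22 + 8.49 + 1.12 = 52.83 ≈ 52.8 mm.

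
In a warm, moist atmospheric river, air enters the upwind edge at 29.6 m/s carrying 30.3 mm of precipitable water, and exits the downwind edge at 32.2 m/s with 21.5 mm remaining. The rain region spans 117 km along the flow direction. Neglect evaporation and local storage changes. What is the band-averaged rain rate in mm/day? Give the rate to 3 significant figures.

Column moisture flux per unit crosswind length is F = V × PW.
Inflow: F_in = 29.6 × 30.3 = 896.88 mm·m/s
Outflow: F_out = 32.2 × 21.5 = 692.3 mm·m/s
Steady-state rate R = (F_in − F_out)/L = (896.88 − 692.3) / 117000 m = 1.749e-03 mm/s.
R = 1.749e-03 × 3600 × 24 = 151 mm/day.

R ≈ 151 mm/day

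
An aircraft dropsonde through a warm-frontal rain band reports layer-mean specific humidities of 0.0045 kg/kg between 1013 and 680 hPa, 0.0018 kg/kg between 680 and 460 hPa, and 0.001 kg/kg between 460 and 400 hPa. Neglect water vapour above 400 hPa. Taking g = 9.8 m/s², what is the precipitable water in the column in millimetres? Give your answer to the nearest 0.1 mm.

Precipitable water is the column-integrated vapour mass per unit area: PW = (1/g) Σ q̄ Δp, with q in kg/kg and Δp in Pa (1 kg/m² of water = 1 mm).
Layer 1013–680 hPa: Δp = 333 hPa = 33300 Pa, q̄ = 0.0045 kg/kg → 0.0045 × 33300 / 9.8 = 15.29 mm
Layer 680–460 hPa: Δp = 220 hPa = 22000 Pa, q̄ = 0.0018 kg/kg → 0.0018 × 22000 / 9.8 = 4.04 mm
Layer 460–400 hPa: Δp = 60 hPa = 6000 Pa, q̄ = 0.001 kg/kg → 0.001 × 6000 / 9.8 = 0.61 mm
PW = 15.29 + 4.04 + 0.61 = 19.94 ≈ 19.9 mm.

PW ≈ 19.9 mm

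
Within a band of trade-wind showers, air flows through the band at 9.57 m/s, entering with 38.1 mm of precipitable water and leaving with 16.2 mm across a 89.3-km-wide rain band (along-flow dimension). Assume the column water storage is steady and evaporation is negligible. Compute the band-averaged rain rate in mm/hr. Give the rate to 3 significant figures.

R ≈ 8.45 mm/hr

Column moisture flux per unit crosswind length is F = V × PW.
Inflow: F_in = 9.57 × 38.1 = 364.617 mm·m/s
Outflow: F_out = 9.57 × 16.2 = 155.034 mm·m/s
Steady-state rate R = (F_in − F_out)/L = (364.617 − 155.034) / 89300 m = 2.347e-03 mm/s.
R = 2.347e-03 × 3600 = 8.45 mm/hr.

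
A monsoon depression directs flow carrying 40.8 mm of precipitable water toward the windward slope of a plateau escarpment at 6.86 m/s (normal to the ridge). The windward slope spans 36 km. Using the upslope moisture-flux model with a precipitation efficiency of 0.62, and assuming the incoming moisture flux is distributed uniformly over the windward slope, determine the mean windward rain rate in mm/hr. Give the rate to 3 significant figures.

Incoming column moisture flux per unit ridge length: F = V × PW = 6.86 × 40.8 = 279.888 mm·m/s.
Spread over the 36 km slope with efficiency ε = 0.62: R = ε·F/W = 0.62 × 279.888 / 36000 m = 4.820e-03 mm/s.
R = 4.820e-03 × 3600 = 17.4 mm/hr.

R ≈ 17.4 mm/hr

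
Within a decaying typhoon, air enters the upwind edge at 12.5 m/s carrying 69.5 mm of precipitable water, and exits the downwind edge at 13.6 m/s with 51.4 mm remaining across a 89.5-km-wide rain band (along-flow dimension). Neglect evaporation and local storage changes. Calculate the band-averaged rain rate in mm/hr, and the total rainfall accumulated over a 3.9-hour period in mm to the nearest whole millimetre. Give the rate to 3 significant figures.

R ≈ 6.83 mm/hr; total ≈ 27 mm

Column moisture flux per unit crosswind length is F = V × PW.
Inflow: F_in = 12.5 × 69.5 = 868.75 mm·m/s
Outflow: F_out = 13.6 × 51.4 = 699.04 mm·m/s
Steady-state rate R = (F_in − F_out)/L = (868.75 − 699.04) / 89500 m = 1.896e-03 mm/s.
R = 1.896e-03 × 3600 = 6.83 mm/hr.
Over 3.9 h: total = 6.83 × 3.9 = 26.637 ≈ 27 mm.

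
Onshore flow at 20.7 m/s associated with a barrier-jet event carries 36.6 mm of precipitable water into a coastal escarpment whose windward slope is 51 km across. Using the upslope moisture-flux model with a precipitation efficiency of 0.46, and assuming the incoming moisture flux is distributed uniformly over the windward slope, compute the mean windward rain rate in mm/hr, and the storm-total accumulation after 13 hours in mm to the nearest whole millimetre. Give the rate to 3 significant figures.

Incoming column moisture flux per unit ridge length: F = V × PW = 20.7 × 36.6 = 757.62 mm·m/s.
Spread over the 51 km slope with efficiency ε = 0.46: R = ε·F/W = 0.46 × 757.62 / 51000 m = 6.833e-03 mm/s.
R = 6.833e-03 × 3600 = 24.6 mm/hr.
Over 13 h: total = 24.6 × 13 = 319.8 ≈ 320 mm.

R ≈ 24.6 mm/hr; total ≈ 320 mm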